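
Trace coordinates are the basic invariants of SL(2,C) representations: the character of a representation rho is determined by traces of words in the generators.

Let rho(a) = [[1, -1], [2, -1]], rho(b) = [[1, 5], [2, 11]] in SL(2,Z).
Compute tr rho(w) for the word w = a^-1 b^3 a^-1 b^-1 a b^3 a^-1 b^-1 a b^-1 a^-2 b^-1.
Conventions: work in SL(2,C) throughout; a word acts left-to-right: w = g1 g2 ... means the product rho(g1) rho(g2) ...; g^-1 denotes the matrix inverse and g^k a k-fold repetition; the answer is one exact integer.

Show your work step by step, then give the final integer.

10246908648

rho(a^-1) = [[-1, 1], [-2, 1]]
... * rho(b) = [[1, 5], [2, 11]]  ->  [[1, 6], [0, 1]]
... * rho(b) = [[1, 5], [2, 11]]  ->  [[13, 71], [2, 11]]
... * rho(b) = [[1, 5], [2, 11]]  ->  [[155, 846], [24, 131]]
... * rho(a^-1) = [[-1, 1], [-2, 1]]  ->  [[-1847, 1001], [-286, 155]]
... * rho(b^-1) = [[11, -5], [-2, 1]]  ->  [[-22319, 10236], [-3456, 1585]]
... * rho(a) = [[1, -1], [2, -1]]  ->  [[-1847, 12083], [-286, 1871]]
... * rho(b) = [[1, 5], [2, 11]]  ->  [[22319, 123678], [3456, 19151]]
... * rho(b) = [[1, 5], [2, 11]]  ->  [[269675, 1472053], [41758, 227941]]
... * rho(b) = [[1, 5], [2, 11]]  ->  [[3213781, 17540958], [497640, 2716141]]
... * rho(a^-1) = [[-1, 1], [-2, 1]]  ->  [[-38295697, 20754739], [-5929922, 3213781]]
... * rho(b^-1) = [[11, -5], [-2, 1]]  ->  [[-462762145, 212233224], [-71656704, 32863391]]
... * rho(a) = [[1, -1], [2, -1]]  ->  [[-38295697, 250528921], [-5929922, 38793313]]
... * rho(b^-1) = [[11, -5], [-2, 1]]  ->  [[-922310509, 442007406], [-142815768, 68442923]]
... * rho(a^-1) = [[-1, 1], [-2, 1]]  ->  [[38295697, -480303103], [5929922, -74372845]]
... * rho(a^-1) = [[-1, 1], [-2, 1]]  ->  [[922310509, -442007406], [142815768, -68442923]]
... * rho(b^-1) = [[11, -5], [-2, 1]]  ->  [[11029430411, -5053559951], [1707859294, -782521763]]
tr = 11029430411 + -782521763 = 10246908648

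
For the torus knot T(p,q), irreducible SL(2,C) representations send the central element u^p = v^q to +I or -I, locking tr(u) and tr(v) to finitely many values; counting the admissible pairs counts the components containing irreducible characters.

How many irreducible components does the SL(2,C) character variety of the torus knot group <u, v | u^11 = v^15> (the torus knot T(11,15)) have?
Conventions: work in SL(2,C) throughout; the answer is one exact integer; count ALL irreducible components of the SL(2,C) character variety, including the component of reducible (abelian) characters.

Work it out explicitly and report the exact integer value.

71

In the torus knot group T(11,15), u^11 = v^15 is central, so an irreducible representation sends it to +I or -I (Schur).
This locks tr(u) to 2*cos(pi*alpha/11), alpha in 1..10, and tr(v) to 2*cos(pi*beta/15), beta in 1..14, on each component of irreducible characters.
u^11 = (-1)^alpha I and v^15 = (-1)^beta I must agree, so alpha and beta have equal parity.
Enumerate parity-matched pairs: 5*7 odd-odd plus 5*7 even-even gives 70.
components with irreducible characters: 70; plus the single component of reducible (abelian) characters: total 71.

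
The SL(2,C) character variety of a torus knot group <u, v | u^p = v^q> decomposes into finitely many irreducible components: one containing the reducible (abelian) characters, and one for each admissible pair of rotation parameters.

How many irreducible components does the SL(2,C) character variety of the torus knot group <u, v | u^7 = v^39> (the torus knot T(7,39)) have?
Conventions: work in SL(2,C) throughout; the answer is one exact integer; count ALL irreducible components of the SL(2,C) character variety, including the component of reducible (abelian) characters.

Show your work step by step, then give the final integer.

115

For T(7,39): irreducibility forces the central element u^7 = v^39 to one of +I, -I.
On an irreducible component, tr(u) is locked at 2*cos(pi*alpha/7) for some alpha in 1..6, and tr(v) at 2*cos(pi*beta/39) for some beta in 1..38.
The two central values (-1)^alpha I and (-1)^beta I must be the same matrix, so alpha and beta share a parity.
Enumerate parity-matched pairs: 3*19 odd-odd plus 3*19 even-even gives 114.
Total: 114 irreducible-character components + 1 reducible (abelian) component = 115.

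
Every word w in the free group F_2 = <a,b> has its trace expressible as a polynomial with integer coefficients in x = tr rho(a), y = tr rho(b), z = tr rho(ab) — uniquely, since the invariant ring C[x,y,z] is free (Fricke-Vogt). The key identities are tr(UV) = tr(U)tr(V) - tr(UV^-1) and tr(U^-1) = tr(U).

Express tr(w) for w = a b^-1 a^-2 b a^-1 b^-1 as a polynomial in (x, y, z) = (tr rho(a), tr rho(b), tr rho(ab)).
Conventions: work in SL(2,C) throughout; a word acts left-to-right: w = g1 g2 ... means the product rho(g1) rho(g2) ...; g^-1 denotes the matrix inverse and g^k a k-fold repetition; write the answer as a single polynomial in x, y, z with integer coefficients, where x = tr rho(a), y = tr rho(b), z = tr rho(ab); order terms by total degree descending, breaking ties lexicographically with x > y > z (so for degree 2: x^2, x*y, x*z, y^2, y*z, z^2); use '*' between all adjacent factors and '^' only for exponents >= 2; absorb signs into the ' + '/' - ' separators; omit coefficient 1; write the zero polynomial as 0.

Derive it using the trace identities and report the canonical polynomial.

trace(b^-1) = trace(b) = y
trace(b^-1 a) = trace(a) trace(b) - trace(a b)  (eliminate b^-1) = x*y - z
trace(b^-1 a^-1) = trace(b^-1) trace(a) - trace(b^-1 a)  (eliminate a^-1) = z
trace(a^2) = trace(a) trace(a) - trace(1)  (reduce the a square) = x^2 - 2
trace(a^2 b) = trace(a) trace(b a) - trace(b)  (reduce the a square) = x*z - y
apply: trace(a b^-1 a) = trace(a^2) trace(b) - trace(a^2 b)  (eliminate b^-1) = x^2*y - x*z - y
apply: trace(a b a^2) = trace(a) trace(b a^2) - trace(b a)  (reduce the a square) = x^2*z - x*y - z
use: trace(b a b a) = trace(a b) trace(a b) - trace(1)  (split on a) = z^2 - 2
apply: trace(b a b) = trace(b) trace(a b) - trace(a)  (reduce the b square) = y*z - x
trace(a b a^2 b) = trace(a) trace(b a b a) - trace(b a b)  (reduce the a square) = x*z^2 - y*z - x
apply: trace(a b^-1 a b a) = trace(a b a^2) trace(b) - trace(a b a^2 b)  (eliminate b^-1) = x^2*y*z - x*y^2 - x*z^2 + x
trace(a b a b a b) = trace(b a) trace(b a b a) - trace(b^-1 a^-1)  (split on b) = z^3 - 3*z
use: trace(a b^-1 a b a b) = trace(a b a b a) trace(b) - trace(a b a b a b)  (eliminate b^-1) = x*y*z^2 - y^2*z - z^3 - x*y + 3*z
trace(b a b^-1 a b^-1 a) = trace(a b^-1 a b a) trace(b) - trace(a b^-1 a b a b)  (eliminate b^-1) = x^2*y^2*z - x*y^3 - 2*x*y*z^2 + y^2*z + z^3 + 2*x*y - 3*z
use: trace(a^-1 b a b^-1 a b^-1) = trace(b a b^-1 a b^-1) trace(a) - trace(b a b^-1 a b^-1 a)  (eliminate a^-1) = -x^2*y^2*z + x^3*y + x*y^3 + 2*x*y*z^2 - x^2*z - y^2*z - z^3 - 3*x*y + 3*z
apply: trace(b^-1 a b^-1 a^-2 b a) = trace(a^-1 b a b^-1 a b^-1) trace(a) - trace(a^-1 b a b^-1 a b^-1 a)  (eliminate a^-1) = -x^3*y^2*z + x^4*y + x^2*y^3 + 2*x^2*y*z^2 - x^3*z - x*y^2*z - x*z^3 - 4*x^2*y + 4*x*z + y
apply: trace(a b^-1 a^-2 b a^-1 b^-1) = trace(b^-1 a b^-1 a^-2 b) trace(a) - trace(b^-1 a b^-1 a^-2 b a)  (eliminate a^-1) = x^3*y^2*z - x^4*y - x^2*y^3 - 2*x^2*y*z^2 + x^3*z + x*y^2*z + x*z^3 + 4*x^2*y - 3*x*z - y

x^3*y^2*z - x^4*y - x^2*y^3 - 2*x^2*y*z^2 + x^3*z + x*y^2*z + x*z^3 + 4*x^2*y - 3*x*z - y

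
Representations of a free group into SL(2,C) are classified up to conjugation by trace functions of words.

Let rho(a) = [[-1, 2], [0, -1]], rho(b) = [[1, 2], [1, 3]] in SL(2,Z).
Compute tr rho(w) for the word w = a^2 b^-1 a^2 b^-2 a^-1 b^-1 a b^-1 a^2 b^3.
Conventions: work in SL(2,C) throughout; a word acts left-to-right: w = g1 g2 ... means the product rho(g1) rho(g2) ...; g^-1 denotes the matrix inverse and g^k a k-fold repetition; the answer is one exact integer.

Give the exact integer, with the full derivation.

rho(a) = [[-1, 2], [0, -1]]
... * rho(a) = [[-1, 2], [0, -1]]  ->  [[1, -4], [0, 1]]
... * rho(b^-1) = [[3, -2], [-1, 1]]  ->  [[7, -6], [-1, 1]]
... * rho(a) = [[-1, 2], [0, -1]]  ->  [[-7, 20], [1, -3]]
... * rho(a) = [[-1, 2], [0, -1]]  ->  [[7, -34], [-1, 5]]
... * rho(b^-1) = [[3, -2], [-1, 1]]  ->  [[55, -48], [-8, 7]]
... * rho(b^-1) = [[3, -2], [-1, 1]]  ->  [[213, -158], [-31, 23]]
... * rho(a^-1) = [[-1, -2], [0, -1]]  ->  [[-213, -268], [31, 39]]
... * rho(b^-1) = [[3, -2], [-1, 1]]  ->  [[-371, 158], [54, -23]]
... * rho(a) = [[-1, 2], [0, -1]]  ->  [[371, -900], [-54, 131]]
... * rho(b^-1) = [[3, -2], [-1, 1]]  ->  [[2013, -1642], [-293, 239]]
... * rho(a) = [[-1, 2], [0, -1]]  ->  [[-2013, 5668], [293, -825]]
... * rho(a) = [[-1, 2], [0, -1]]  ->  [[2013, -9694], [-293, 1411]]
... * rho(b) = [[1, 2], [1, 3]]  ->  [[-7681, -25056], [1118, 3647]]
... * rho(b) = [[1, 2], [1, 3]]  ->  [[-32737, -90530], [4765, 13177]]
... * rho(b) = [[1, 2], [1, 3]]  ->  [[-123267, -337064], [17942, 49061]]
tr = -123267 + 49061 = -74206

-74206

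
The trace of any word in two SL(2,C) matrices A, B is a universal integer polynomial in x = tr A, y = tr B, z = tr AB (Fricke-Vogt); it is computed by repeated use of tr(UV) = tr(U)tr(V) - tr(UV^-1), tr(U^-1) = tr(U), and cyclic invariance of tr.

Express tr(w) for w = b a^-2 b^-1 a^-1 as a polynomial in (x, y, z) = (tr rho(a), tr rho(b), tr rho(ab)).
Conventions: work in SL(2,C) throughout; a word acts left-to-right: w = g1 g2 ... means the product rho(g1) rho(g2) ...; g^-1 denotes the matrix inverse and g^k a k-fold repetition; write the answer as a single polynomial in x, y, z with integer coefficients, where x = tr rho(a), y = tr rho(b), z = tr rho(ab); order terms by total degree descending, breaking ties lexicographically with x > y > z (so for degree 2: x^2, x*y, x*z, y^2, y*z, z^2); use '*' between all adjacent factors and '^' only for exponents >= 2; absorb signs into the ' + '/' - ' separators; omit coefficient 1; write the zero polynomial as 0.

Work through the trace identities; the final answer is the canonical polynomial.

tr(a^-1) = tr(a) = x
tr(b a b) = tr(b) * tr(a b) - tr(a) = y*z - x
tr(b a b a) = tr(a b) * tr(a b) - tr(1) = z^2 - 2
tr(a^-1 b a b) = tr(b a b) * tr(a) - tr(b a b a) = x*y*z - x^2 - z^2 + 2
tr(b^-1 a^-1 b a) = tr(a^-1 b a) * tr(b) - tr(a^-1 b a b) = -x*y*z + x^2 + y^2 + z^2 - 2
and tr(a^-1 b^-1 a^-1 b) = tr(b^-1 a^-1 b) * tr(a) - tr(b^-1 a^-1 b a) = x*y*z - y^2 - z^2 + 2
next, tr(b a^-2 b^-1 a^-1) = tr(a^-1 b^-1 a^-1 b) * tr(a) - tr(a^-1 b^-1 a^-1 b a) = x^2*y*z - x*y^2 - x*z^2 + x

x^2*y*z - x*y^2 - x*z^2 + x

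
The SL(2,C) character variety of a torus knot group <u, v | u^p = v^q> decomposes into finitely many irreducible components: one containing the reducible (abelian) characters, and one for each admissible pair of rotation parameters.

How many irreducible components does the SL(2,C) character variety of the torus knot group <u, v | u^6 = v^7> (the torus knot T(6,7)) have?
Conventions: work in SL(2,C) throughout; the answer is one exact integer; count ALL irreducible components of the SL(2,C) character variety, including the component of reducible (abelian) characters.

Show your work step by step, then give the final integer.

In the torus knot group T(6,7), u^6 = v^7 is central, so an irreducible representation sends it to +I or -I (Schur).
This locks tr(u) to 2*cos(pi*alpha/6), alpha in 1..5, and tr(v) to 2*cos(pi*beta/7), beta in 1..6, on each component of irreducible characters.
Consistency of u^6 = (-1)^alpha I with v^7 = (-1)^beta I forces alpha = beta (mod 2).
Enumerate parity-matched pairs: 3*3 odd-odd plus 2*3 even-even gives 15.
components with irreducible characters: 15; plus the single component of reducible (abelian) characters: total 16.

16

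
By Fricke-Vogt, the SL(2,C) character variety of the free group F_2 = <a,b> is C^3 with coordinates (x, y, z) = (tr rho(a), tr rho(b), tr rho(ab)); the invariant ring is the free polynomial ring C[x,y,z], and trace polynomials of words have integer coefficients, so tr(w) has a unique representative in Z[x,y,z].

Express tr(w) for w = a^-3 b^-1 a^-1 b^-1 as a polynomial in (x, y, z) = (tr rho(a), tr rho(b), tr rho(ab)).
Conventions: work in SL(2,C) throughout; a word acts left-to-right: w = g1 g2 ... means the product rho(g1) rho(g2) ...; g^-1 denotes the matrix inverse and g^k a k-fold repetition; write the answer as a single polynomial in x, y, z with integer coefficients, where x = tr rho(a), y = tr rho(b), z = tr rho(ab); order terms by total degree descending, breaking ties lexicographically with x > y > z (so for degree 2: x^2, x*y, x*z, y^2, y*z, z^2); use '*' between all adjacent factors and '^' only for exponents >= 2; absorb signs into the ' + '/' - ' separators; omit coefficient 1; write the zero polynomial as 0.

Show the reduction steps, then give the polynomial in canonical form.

x^2*z^2 - x*y*z - x^2 - z^2 + 2

tr(b^-1) = tr(b) = y
tr(b^-1 a) = tr(a) * tr(b) - tr(a b) = x*y - z
tr(a^-1 b^-1) = tr(b^-1) * tr(a) - tr(b^-1 a) = z
tr(a^-2 b^-1) = tr(a^-1 b^-1) * tr(a) - tr(a^-1 b^-1 a) = x*z - y
tr(b^-1 a^-3) = tr(a^-2 b^-1) * tr(a) - tr(a^-2 b^-1 a) = x^2*z - x*y - z
tr(a^-1 b^-1 a^-3) = tr(b^-1 a^-3) * tr(a) - tr(b^-1 a^-2) = x^3*z - x^2*y - 2*x*z + y
tr(a^-2) = tr(a^-1) * tr(a) - tr(1) = x^2 - 2
tr(b a b) = tr(b) * tr(a b) - tr(a) = y*z - x
tr(b a b a) = tr(b a) * tr(b a) - tr(1)   [split at repeated b] = z^2 - 2
tr(a^-1 b a b) = tr(b a b) * tr(a) - tr(b a b a) = x*y*z - x^2 - z^2 + 2
tr(a^-1 b a b^-1) = tr(a^-1 b a) * tr(b) - tr(a^-1 b a b) = -x*y*z + x^2 + y^2 + z^2 - 2
tr(b^-1 a^-2 b a) = tr(a^-1 b a b^-1) * tr(a) - tr(a^-1 b a b^-1 a) = -x^2*y*z + x^3 + x*y^2 + x*z^2 - 3*x
tr(a^-1 b a^-1 b^-1 a^-1) = tr(b^-1 a^-2 b) * tr(a) - tr(b^-1 a^-2 b a) = x^2*y*z - x*y^2 - x*z^2 + x
tr(a^-1 b a^-1 b^-1) = tr(b a^-1 b^-1) * tr(a) - tr(b a^-1 b^-1 a) = x*y*z - y^2 - z^2 + 2
tr(a^-1 b^-1 a^-3 b) = tr(a^-1 b a^-1 b^-1 a^-1) * tr(a) - tr(a^-1 b a^-1 b^-1) = x^3*y*z - x^2*y^2 - x^2*z^2 - x*y*z + x^2 + y^2 + z^2 - 2
tr(a^-3 b^-1 a^-1 b^-1) = tr(a^-1 b^-1 a^-3) * tr(b) - tr(a^-1 b^-1 a^-3 b) = x^2*z^2 - x*y*z - x^2 - z^2 + 2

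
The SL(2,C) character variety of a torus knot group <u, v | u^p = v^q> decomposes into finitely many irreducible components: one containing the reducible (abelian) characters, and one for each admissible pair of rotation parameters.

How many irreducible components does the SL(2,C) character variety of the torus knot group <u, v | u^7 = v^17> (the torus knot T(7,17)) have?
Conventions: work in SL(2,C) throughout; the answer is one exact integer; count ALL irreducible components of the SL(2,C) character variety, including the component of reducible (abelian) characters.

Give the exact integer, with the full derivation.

In the torus knot group T(7,17), u^7 = v^17 is central, so an irreducible representation sends it to +I or -I (Schur).
So on each irreducible component the traces are pinned: tr(u) = 2*cos(pi*alpha/7) with 1 <= alpha <= 6, tr(v) = 2*cos(pi*beta/17) with 1 <= beta <= 16.
The two central values (-1)^alpha I and (-1)^beta I must be the same matrix, so alpha and beta share a parity.
count pairs: odd alpha (3 choices) x odd beta (8), plus even alpha (3) x even beta (8): 3*8 + 3*8 = 48.
Total: 48 irreducible-character components + 1 reducible (abelian) component = 49.

49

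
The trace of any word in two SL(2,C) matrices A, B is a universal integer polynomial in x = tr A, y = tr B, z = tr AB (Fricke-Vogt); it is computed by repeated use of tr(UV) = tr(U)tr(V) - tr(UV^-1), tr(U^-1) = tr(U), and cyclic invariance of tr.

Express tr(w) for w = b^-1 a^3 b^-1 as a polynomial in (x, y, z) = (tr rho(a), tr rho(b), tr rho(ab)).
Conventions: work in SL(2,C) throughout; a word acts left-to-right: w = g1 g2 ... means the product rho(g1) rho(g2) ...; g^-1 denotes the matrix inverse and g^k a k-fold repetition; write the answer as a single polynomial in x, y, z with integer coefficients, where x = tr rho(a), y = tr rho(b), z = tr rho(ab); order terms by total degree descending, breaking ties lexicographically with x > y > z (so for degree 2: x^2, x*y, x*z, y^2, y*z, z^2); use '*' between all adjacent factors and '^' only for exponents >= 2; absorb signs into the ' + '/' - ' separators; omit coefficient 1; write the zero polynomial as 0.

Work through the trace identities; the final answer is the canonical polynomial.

trace(a^2) = trace(a) * trace(a) - trace(1)   [square of a] = x^2 - 2
trace(a^3) = trace(a) * trace(a^2) - trace(a)   [square of a] = x^3 - 3*x
trace(b a^2) = trace(a) * trace(b a) - trace(b)   [square of a] = x*z - y
trace(a^3 b) = trace(a) * trace(b a^2) - trace(b a)   [square of a] = x^2*z - x*y - z
trace(b^-1 a^3) = trace(a^3) * trace(b) - trace(a^3 b)   [inverse elimination on b] = x^3*y - x^2*z - 2*x*y + z
trace(b^-1 a^3 b^-1) = trace(b^-1 a^3) * trace(b) - trace(b^-1 a^3 b)   [inverse elimination on b] = x^3*y^2 - x^2*y*z - x^3 - 2*x*y^2 + y*z + 3*x

x^3*y^2 - x^2*y*z - x^3 - 2*x*y^2 + y*z + 3*x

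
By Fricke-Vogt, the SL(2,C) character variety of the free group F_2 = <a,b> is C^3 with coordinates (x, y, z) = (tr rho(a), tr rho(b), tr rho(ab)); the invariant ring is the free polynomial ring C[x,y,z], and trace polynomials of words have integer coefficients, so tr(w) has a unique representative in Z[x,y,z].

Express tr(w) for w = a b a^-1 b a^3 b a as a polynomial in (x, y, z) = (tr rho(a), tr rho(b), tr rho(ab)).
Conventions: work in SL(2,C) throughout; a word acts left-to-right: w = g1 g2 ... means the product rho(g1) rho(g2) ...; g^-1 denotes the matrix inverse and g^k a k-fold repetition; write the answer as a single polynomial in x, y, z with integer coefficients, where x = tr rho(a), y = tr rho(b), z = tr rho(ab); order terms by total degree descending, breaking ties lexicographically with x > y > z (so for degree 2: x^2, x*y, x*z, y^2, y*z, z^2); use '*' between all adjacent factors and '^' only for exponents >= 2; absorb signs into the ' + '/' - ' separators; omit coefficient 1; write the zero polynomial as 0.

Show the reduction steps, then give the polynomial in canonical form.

trace(b a b a) = trace(b a) * trace(b a) - trace(1)  (split on b) = z^2 - 2
use: trace(b a b) = trace(b) * trace(a b) - trace(a)  (reduce the b square) = y*z - x
apply: trace(a b a^2 b) = trace(a) * trace(b a b a) - trace(b a b)  (reduce the a square) = x*z^2 - y*z - x
trace(b a^2) = trace(a) * trace(b a) - trace(b)  (reduce the a square) = x*z - y
apply: trace(a b a^2) = trace(a) * trace(b a^2) - trace(b a)  (reduce the a square) = x^2*z - x*y - z
use: trace(b a^2 b^2 a) = trace(b) * trace(a b a^2 b) - trace(a b a^2)  (reduce the b square) = x*y*z^2 - x^2*z - y^2*z + z
apply: trace(a^2) = trace(a) * trace(a) - trace(1)  (reduce the a square) = x^2 - 2
trace(b a^2 b) = trace(b) * trace(a^2 b) - trace(a^2)  (reduce the b square) = x*y*z - x^2 - y^2 + 2
trace(b a^2 b^2) = trace(b) * trace(b a^2 b) - trace(b a^2)  (reduce the b square) = x*y^2*z - x^2*y - y^3 - x*z + 3*y
apply: trace(b a^2 b^2 a^2) = trace(a) * trace(b a^2 b^2 a) - trace(b a^2 b^2)  (reduce the a square) = x^2*y*z^2 - x^3*z - 2*x*y^2*z + x^2*y + y^3 + 2*x*z - 3*y
trace(b a^3 b a^2 b) = trace(a) * trace(b a^2 b^2 a^2) - trace(b a^2 b^2 a)  (reduce the a square) = x^3*y*z^2 - x^4*z - 2*x^2*y^2*z + x^3*y + x*y^3 - x*y*z^2 + 3*x^2*z + y^2*z - 3*x*y - z
use: trace(b a b a b a) = trace(a b a b) * trace(a b) - trace(b a)  (split on a) = z^3 - 3*z
trace(b a b a b) = trace(b) * trace(a b a b) - trace(a b a)  (reduce the b square) = y*z^2 - x*z - y
trace(a b a b a b a) = trace(a) * trace(b a b a b a) - trace(b a b a b)  (reduce the a square) = x*z^3 - y*z^2 - 2*x*z + y
apply: trace(b a b a^3 b a) = trace(a) * trace(a b a b a b a) - trace(a b a b a b)  (reduce the a square) = x^2*z^3 - x*y*z^2 - 2*x^2*z - z^3 + x*y + 3*z
trace(b a b a^3 b) = trace(a) * trace(b^2 a b a^2) - trace(b^2 a b a)  (reduce the a square) = x^2*y*z^2 - x^3*z - x*y^2*z - y*z^2 + 2*x*z + y
trace(b a^3 b a^2 b a) = trace(a) * trace(b a b a^3 b a) - trace(b a b a^3 b)  (reduce the a square) = x^3*z^3 - 2*x^2*y*z^2 - x^3*z + x*y^2*z - x*z^3 + x^2*y + y*z^2 + x*z - y
trace(a b a^-1 b a^3 b a) = trace(b a^3 b a^2 b) * trace(a) - trace(b a^3 b a^2 b a)  (eliminate a^-1) = x^4*y*z^2 - x^5*z - 2*x^3*y^2*z - x^3*z^3 + x^4*y + x^2*y^3 + x^2*y*z^2 + 4*x^3*z + x*z^3 - 4*x^2*y - y*z^2 - 2*x*z + y

x^4*y*z^2 - x^5*z - 2*x^3*y^2*z - x^3*z^3 + x^4*y + x^2*y^3 + x^2*y*z^2 + 4*x^3*z + x*z^3 - 4*x^2*y - y*z^2 - 2*x*z + y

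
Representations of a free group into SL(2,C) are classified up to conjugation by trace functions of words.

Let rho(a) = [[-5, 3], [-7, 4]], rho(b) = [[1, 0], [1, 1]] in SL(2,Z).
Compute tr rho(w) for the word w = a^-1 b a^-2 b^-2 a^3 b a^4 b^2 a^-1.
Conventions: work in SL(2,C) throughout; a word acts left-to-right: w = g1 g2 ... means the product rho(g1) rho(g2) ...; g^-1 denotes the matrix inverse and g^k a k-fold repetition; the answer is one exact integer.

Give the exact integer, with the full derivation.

-43

rho(a^-1) = [[4, -3], [7, -5]]
... * rho(b) = [[1, 0], [1, 1]]  ->  [[1, -3], [2, -5]]
... * rho(a^-1) = [[4, -3], [7, -5]]  ->  [[-17, 12], [-27, 19]]
... * rho(a^-1) = [[4, -3], [7, -5]]  ->  [[16, -9], [25, -14]]
... * rho(b^-1) = [[1, 0], [-1, 1]]  ->  [[25, -9], [39, -14]]
... * rho(b^-1) = [[1, 0], [-1, 1]]  ->  [[34, -9], [53, -14]]
... * rho(a) = [[-5, 3], [-7, 4]]  ->  [[-107, 66], [-167, 103]]
... * rho(a) = [[-5, 3], [-7, 4]]  ->  [[73, -57], [114, -89]]
... * rho(a) = [[-5, 3], [-7, 4]]  ->  [[34, -9], [53, -14]]
... * rho(b) = [[1, 0], [1, 1]]  ->  [[25, -9], [39, -14]]
... * rho(a) = [[-5, 3], [-7, 4]]  ->  [[-62, 39], [-97, 61]]
... * rho(a) = [[-5, 3], [-7, 4]]  ->  [[37, -30], [58, -47]]
... * rho(a) = [[-5, 3], [-7, 4]]  ->  [[25, -9], [39, -14]]
... * rho(a) = [[-5, 3], [-7, 4]]  ->  [[-62, 39], [-97, 61]]
... * rho(b) = [[1, 0], [1, 1]]  ->  [[-23, 39], [-36, 61]]
... * rho(b) = [[1, 0], [1, 1]]  ->  [[16, 39], [25, 61]]
... * rho(a^-1) = [[4, -3], [7, -5]]  ->  [[337, -243], [527, -380]]
tr = 337 + -380 = -43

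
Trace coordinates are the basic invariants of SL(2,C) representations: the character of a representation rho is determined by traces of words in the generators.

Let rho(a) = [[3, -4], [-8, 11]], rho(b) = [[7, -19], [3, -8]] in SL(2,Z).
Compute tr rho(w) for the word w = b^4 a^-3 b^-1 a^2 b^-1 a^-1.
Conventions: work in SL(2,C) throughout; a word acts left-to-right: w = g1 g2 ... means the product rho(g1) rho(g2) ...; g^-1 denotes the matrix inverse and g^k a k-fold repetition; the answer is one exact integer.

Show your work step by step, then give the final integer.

rho(b) = [[7, -19], [3, -8]]
... * rho(b) = [[7, -19], [3, -8]]  ->  [[-8, 19], [-3, 7]]
... * rho(b) = [[7, -19], [3, -8]]  ->  [[1, 0], [0, 1]]
... * rho(b) = [[7, -19], [3, -8]]  ->  [[7, -19], [3, -8]]
... * rho(a^-1) = [[11, 4], [8, 3]]  ->  [[-75, -29], [-31, -12]]
... * rho(a^-1) = [[11, 4], [8, 3]]  ->  [[-1057, -387], [-437, -160]]
... * rho(a^-1) = [[11, 4], [8, 3]]  ->  [[-14723, -5389], [-6087, -2228]]
... * rho(b^-1) = [[-8, 19], [-3, 7]]  ->  [[133951, -317460], [55380, -131249]]
... * rho(a) = [[3, -4], [-8, 11]]  ->  [[2941533, -4027864], [1216132, -1665259]]
... * rho(a) = [[3, -4], [-8, 11]]  ->  [[41047511, -56072636], [16970468, -23182377]]
... * rho(b^-1) = [[-8, 19], [-3, 7]]  ->  [[-160162180, 387394257], [-66216613, 160162253]]
... * rho(a^-1) = [[11, 4], [8, 3]]  ->  [[1337370076, 521534051], [552915281, 215620307]]
tr = 1337370076 + 215620307 = 1552990383

1552990383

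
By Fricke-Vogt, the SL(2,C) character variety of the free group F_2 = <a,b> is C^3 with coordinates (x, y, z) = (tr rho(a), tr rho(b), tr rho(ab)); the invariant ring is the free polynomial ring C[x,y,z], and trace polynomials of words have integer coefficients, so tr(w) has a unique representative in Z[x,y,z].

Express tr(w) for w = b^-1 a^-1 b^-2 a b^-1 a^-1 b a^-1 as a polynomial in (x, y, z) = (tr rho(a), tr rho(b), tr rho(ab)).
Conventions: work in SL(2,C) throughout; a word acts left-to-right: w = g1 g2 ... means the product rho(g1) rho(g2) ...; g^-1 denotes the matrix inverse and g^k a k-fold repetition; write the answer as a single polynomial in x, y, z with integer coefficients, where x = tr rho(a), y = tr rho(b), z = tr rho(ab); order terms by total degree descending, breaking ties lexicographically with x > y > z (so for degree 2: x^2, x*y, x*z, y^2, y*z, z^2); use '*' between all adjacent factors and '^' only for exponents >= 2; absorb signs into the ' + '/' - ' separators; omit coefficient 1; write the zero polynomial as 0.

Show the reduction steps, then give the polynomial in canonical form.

trace(b^-1) = trace(b) = y
trace(b a b) = trace(b) * trace(a b) - trace(a) = y*z - x
trace(b a b a) = trace(b a) * trace(b a) - trace(1)   [split at repeated b] = z^2 - 2
trace(a b a^-1 b) = trace(b a b) * trace(a) - trace(b a b a) = x*y*z - x^2 - z^2 + 2
trace(a^-1 b^-1 a b) = trace(a b a^-1) * trace(b) - trace(a b a^-1 b) = -x*y*z + x^2 + y^2 + z^2 - 2
trace(a b^-1 a^-1 b^-1) = trace(a^-1 b^-1 a) * trace(b) - trace(a^-1 b^-1 a b) = x*y*z - x^2 - z^2 + 2
trace(a^-1 b^-2 a b^-1) = trace(a b^-1 a^-1 b^-1) * trace(b) - trace(a b^-1 a^-1) = x*y^2*z - x^2*y - y*z^2 + y
trace(b^-1 a) = trace(a) * trace(b) - trace(a b) = x*y - z
trace(b^-1 a b^-1) = trace(b^-1 a) * trace(b) - trace(b^-1 a b) = x*y^2 - y*z - x
trace(b^-2 a b^-1) = trace(b^-1 a b^-1) * trace(b) - trace(b^-1 a) = x*y^3 - y^2*z - 2*x*y + z
trace(a^-1 b^-2 a b^-1 a^-1) = trace(a^-1 b^-2 a b^-1) * trace(a) - trace(a^-1 b^-2 a b^-1 a) = x^2*y^2*z - x^3*y - x*y^3 - x*y*z^2 + y^2*z + 3*x*y - z
trace(b^-1 a^-1 b a b^-1) = trace(a^-1 b a b^-1) * trace(b) - trace(a^-1 b a) = -x*y^2*z + x^2*y + y^3 + y*z^2 - 3*y
trace(b^2) = trace(b) * trace(b) - trace(1) = y^2 - 2
trace(a b^2 a) = trace(a) * trace(b^2 a) - trace(b^2) = x*y*z - x^2 - y^2 + 2
trace(a b a) = trace(a) * trace(b a) - trace(b) = x*z - y
trace(a b^2 a b) = trace(b) * trace(a b a b) - trace(a b a) = y*z^2 - x*z - y
trace(b^2 a b^-1 a) = trace(a b^2 a) * trace(b) - trace(a b^2 a b) = x*y^2*z - x^2*y - y^3 - y*z^2 + x*z + 3*y
trace(b a b^-1 a^-1 b) = trace(b^2 a b^-1) * trace(a) - trace(b^2 a b^-1 a) = -x*y^2*z + x^2*y + y^3 + y*z^2 - 3*y
trace(b a b^2 a b) = trace(b) * trace(a b^2 a b) - trace(a b^2 a) = y^2*z^2 - 2*x*y*z + x^2 - 2
trace(a b a b a b) = trace(b a b a) * trace(b a) - trace(a b)   [split at repeated b] = z^3 - 3*z
trace(a b a b a) = trace(a) * trace(b a b a) - trace(b a b) = x*z^2 - y*z - x
trace(b a b^2 a b a) = trace(b) * trace(a b a b a b) - trace(a b a b a) = y*z^3 - x*z^2 - 2*y*z + x
trace(b a b a^-1 b a b) = trace(b a b^2 a b) * trace(a) - trace(b a b^2 a b a) = x*y^2*z^2 - 2*x^2*y*z - y*z^3 + x^3 + x*z^2 + 2*y*z - 3*x
trace(b a b a b a b a) = trace(b a b a b a) * trace(b a) - trace(a b a b)   [split at repeated b] = z^4 - 4*z^2 + 2
trace(b a b a^-1 b a b a) = trace(b a b a b a b) * trace(a) - trace(b a b a b a b a) = x*y*z^3 - x^2*z^2 - z^4 - 2*x*y*z + x^2 + 4*z^2 - 2
trace(a^-1 b a b a^-1 b a b) = trace(b a b a^-1 b a b) * trace(a) - trace(b a b a^-1 b a b a) = x^2*y^2*z^2 - 2*x^3*y*z - 2*x*y*z^3 + x^4 + 2*x^2*z^2 + z^4 + 4*x*y*z - 4*x^2 - 4*z^2 + 2
trace(a^-1 b a b^-1 a^-1 b a b) = trace(a^-1 b a b a^-1 b a) * trace(b) - trace(a^-1 b a b a^-1 b a b) = -x^2*y^2*z^2 + 2*x^3*y*z + x*y^3*z + 2*x*y*z^3 - x^4 - x^2*y^2 - 2*x^2*z^2 - y^2*z^2 - z^4 - 4*x*y*z + 4*x^2 + y^2 + 4*z^2 - 2
trace(a b^-1 a^-1 b a b^-1 a^-1 b) = trace(a^-1 b a b^-1 a^-1 b a) * trace(b) - trace(a^-1 b a b^-1 a^-1 b a b) = x^2*y^2*z^2 - 2*x^3*y*z - 2*x*y^3*z - 2*x*y*z^3 + x^4 + 2*x^2*y^2 + 2*x^2*z^2 + y^4 + 2*y^2*z^2 + z^4 + 4*x*y*z - 4*x^2 - 4*y^2 - 4*z^2 + 2
trace(b^-1 a b^-1 a^-1 b a b^-1 a^-1) = trace(a b^-1 a^-1 b a b^-1 a^-1) * trace(b) - trace(a b^-1 a^-1 b a b^-1 a^-1 b) = -x^2*y^2*z^2 + 2*x^3*y*z + x*y^3*z + 2*x*y*z^3 - x^4 - x^2*y^2 - 2*x^2*z^2 - y^2*z^2 - z^4 - 4*x*y*z + 4*x^2 + y^2 + 4*z^2 - 2
trace(b^-1 a^-1 b^-2 a b^-1 a^-1 b a) = trace(b^-1 a b^-1 a^-1 b a b^-1 a^-1) * trace(b) - trace(b^-1 a b^-1 a^-1 b a b^-1 a^-1 b) = -x^2*y^3*z^2 + 2*x^3*y^2*z + x*y^4*z + 2*x*y^2*z^3 - x^4*y - x^2*y^3 - 2*x^2*y*z^2 - y^3*z^2 - y*z^4 - 3*x*y^2*z + 3*x^2*y + 3*y*z^2 + y
trace(b^-1 a^-1 b^-2 a b^-1 a^-1 b a^-1) = trace(b^-1 a^-1 b^-2 a b^-1 a^-1 b) * trace(a) - trace(b^-1 a^-1 b^-2 a b^-1 a^-1 b a) = x^2*y^3*z^2 - x^3*y^2*z - x*y^4*z - 2*x*y^2*z^3 + x^2*y*z^2 + y^3*z^2 + y*z^4 + 4*x*y^2*z - 3*y*z^2 - x*z - y

x^2*y^3*z^2 - x^3*y^2*z - x*y^4*z - 2*x*y^2*z^3 + x^2*y*z^2 + y^3*z^2 + y*z^4 + 4*x*y^2*z - 3*y*z^2 - x*z - y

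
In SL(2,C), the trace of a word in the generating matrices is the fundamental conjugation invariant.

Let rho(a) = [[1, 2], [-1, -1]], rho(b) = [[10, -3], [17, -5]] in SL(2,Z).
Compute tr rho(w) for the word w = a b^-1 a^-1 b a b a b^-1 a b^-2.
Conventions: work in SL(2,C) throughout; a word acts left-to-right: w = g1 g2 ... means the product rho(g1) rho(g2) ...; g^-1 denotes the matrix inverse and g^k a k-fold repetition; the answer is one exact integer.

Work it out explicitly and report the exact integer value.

1915784260

rho(a) = [[1, 2], [-1, -1]]
... * rho(b^-1) = [[-5, 3], [-17, 10]]  ->  [[-39, 23], [22, -13]]
... * rho(a^-1) = [[-1, -2], [1, 1]]  ->  [[62, 101], [-35, -57]]
... * rho(b) = [[10, -3], [17, -5]]  ->  [[2337, -691], [-1319, 390]]
... * rho(a) = [[1, 2], [-1, -1]]  ->  [[3028, 5365], [-1709, -3028]]
... * rho(b) = [[10, -3], [17, -5]]  ->  [[121485, -35909], [-68566, 20267]]
... * rho(a) = [[1, 2], [-1, -1]]  ->  [[157394, 278879], [-88833, -157399]]
... * rho(b^-1) = [[-5, 3], [-17, 10]]  ->  [[-5527913, 3260972], [3119948, -1840489]]
... * rho(a) = [[1, 2], [-1, -1]]  ->  [[-8788885, -14316798], [4960437, 8080385]]
... * rho(b^-1) = [[-5, 3], [-17, 10]]  ->  [[287329991, -169534635], [-162168730, 95685161]]
... * rho(b^-1) = [[-5, 3], [-17, 10]]  ->  [[1445438840, -833356377], [-815804087, 470345420]]
tr = 1445438840 + 470345420 = 1915784260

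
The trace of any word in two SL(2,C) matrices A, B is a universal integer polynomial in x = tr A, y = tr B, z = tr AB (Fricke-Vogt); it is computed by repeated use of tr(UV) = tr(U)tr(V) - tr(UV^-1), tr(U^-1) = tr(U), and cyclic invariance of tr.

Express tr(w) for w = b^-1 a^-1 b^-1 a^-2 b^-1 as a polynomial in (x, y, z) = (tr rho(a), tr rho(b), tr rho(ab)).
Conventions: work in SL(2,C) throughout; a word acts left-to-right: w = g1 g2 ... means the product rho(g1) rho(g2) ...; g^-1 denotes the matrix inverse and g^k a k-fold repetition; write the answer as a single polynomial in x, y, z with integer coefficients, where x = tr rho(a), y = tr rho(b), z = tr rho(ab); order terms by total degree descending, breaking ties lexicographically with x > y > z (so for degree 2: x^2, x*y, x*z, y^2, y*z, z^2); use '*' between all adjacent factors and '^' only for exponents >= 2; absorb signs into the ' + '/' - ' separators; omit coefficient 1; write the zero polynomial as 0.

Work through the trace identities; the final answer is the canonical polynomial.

x*y*z^2 - x^2*z - y^2*z + z

tr(b^-1) = tr(b) = y
tr(b^-1 a) = tr(a) * tr(b) - tr(a b)   [inverse elimination on b] = x*y - z
tr(a^-1 b^-1) = tr(b^-1) * tr(a) - tr(b^-1 a)   [inverse elimination on a] = z
and tr(a^-2 b^-1) = tr(a^-1 b^-1) * tr(a) - tr(a^-1 b^-1 a)   [inverse elimination on a] = x*z - y
tr(a^-2 b^-1 a^-1) = tr(a^-2 b^-1) * tr(a) - tr(a^-2 b^-1 a)   [inverse elimination on a] = x^2*z - x*y - z
next, tr(a^-2) = tr(a^-1) * tr(a) - tr(1)   [inverse elimination on a] = x^2 - 2
tr(a b a b) = tr(a b) * tr(a b) - tr(1)   [split at a repeated a] = z^2 - 2
next, tr(b^-1 a b a) = tr(a b a) * tr(b) - tr(a b a b)   [inverse elimination on b] = x*y*z - y^2 - z^2 + 2
tr(a^-1 b^-1 a b) = tr(b^-1 a b) * tr(a) - tr(b^-1 a b a)   [inverse elimination on a] = -x*y*z + x^2 + y^2 + z^2 - 2
next, tr(b a^-2 b^-1 a) = tr(a^-1 b^-1 a b) * tr(a) - tr(a^-1 b^-1 a b a)   [inverse elimination on a] = -x^2*y*z + x^3 + x*y^2 + x*z^2 - 3*x
tr(a^-2 b^-1 a^-1 b) = tr(b a^-2 b^-1) * tr(a) - tr(b a^-2 b^-1 a)   [inverse elimination on a] = x^2*y*z - x*y^2 - x*z^2 + x
next, tr(a^-1 b^-1 a^-2 b^-1) = tr(a^-2 b^-1 a^-1) * tr(b) - tr(a^-2 b^-1 a^-1 b)   [inverse elimination on b] = x*z^2 - y*z - x
tr(b^-1 a^-1 b^-1 a^-2 b^-1) = tr(a^-1 b^-1 a^-2 b^-1) * tr(b) - tr(a^-1 b^-1 a^-2)   [inverse elimination on b] = x*y*z^2 - x^2*z - y^2*z + z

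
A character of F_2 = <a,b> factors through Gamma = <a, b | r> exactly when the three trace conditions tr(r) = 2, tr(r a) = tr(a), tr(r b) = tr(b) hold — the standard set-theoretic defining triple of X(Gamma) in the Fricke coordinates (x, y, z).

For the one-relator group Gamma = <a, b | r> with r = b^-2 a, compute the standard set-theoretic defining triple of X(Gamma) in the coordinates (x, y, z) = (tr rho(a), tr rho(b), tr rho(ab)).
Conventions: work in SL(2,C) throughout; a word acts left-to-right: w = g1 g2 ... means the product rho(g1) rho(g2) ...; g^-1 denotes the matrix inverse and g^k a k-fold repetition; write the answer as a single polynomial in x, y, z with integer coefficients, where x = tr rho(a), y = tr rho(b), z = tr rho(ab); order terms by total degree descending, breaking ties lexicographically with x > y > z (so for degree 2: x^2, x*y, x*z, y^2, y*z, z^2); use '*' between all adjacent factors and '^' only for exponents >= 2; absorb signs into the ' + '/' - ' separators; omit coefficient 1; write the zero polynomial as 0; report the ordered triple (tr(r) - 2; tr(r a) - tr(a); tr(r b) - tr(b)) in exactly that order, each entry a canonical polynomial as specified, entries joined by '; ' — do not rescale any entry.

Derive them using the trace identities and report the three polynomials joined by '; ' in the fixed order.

x*y^2 - y*z - x - 2; x^2*y^2 - x*y*z - x^2 - y^2 - x + 2; x*y - y - z

tr(b^-1 a) = tr(a) tr(b) - tr(a b)  (eliminate b^-1) = x*y - z
reduce: tr(b^-2 a) = tr(b^-1 a) tr(b) - tr(b^-1 a b)  (eliminate b^-1) = x*y^2 - y*z - x
so tr(a^2) = tr(a) tr(a) - tr(1)   [square of a] = x^2 - 2
so tr(a^2 b) = tr(a) tr(b a) - tr(b)   [square of a] = x*z - y
tr(b^-1 a^2) = tr(a^2) tr(b) - tr(a^2 b)   [inverse elimination on b] = x^2*y - x*z - y
so tr(b^-2 a^2) = tr(b^-1 a^2) tr(b) - tr(b^-1 a^2 b)   [inverse elimination on b] = x^2*y^2 - x*y*z - x^2 - y^2 + 2
assemble the triple (tr(r) - 2; tr(r a) - x; tr(r b) - y)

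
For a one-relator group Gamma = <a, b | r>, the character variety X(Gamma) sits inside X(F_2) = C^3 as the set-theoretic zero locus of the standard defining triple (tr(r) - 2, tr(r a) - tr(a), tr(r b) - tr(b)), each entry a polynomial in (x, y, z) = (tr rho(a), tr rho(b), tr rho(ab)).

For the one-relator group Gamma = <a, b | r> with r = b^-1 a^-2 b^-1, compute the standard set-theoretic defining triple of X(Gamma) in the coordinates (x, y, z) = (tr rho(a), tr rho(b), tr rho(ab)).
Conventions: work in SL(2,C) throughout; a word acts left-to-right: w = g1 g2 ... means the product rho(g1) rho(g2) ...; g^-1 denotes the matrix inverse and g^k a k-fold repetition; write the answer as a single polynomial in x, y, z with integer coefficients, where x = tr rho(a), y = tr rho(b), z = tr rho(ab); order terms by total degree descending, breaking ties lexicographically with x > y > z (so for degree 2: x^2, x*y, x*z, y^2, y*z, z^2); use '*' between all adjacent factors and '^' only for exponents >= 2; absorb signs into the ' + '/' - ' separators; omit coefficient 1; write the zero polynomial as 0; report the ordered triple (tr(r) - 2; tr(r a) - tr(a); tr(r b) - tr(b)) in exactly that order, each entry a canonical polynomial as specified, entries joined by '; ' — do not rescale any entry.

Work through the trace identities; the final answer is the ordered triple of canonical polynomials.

x*y*z - x^2 - y^2; x^2*y*z - x^3 - x*y^2 - x*z^2 + y*z + 2*x; x*z - 2*y

use: tr(a^-1) = tr(a) = x
apply: tr(a^-1 b) = tr(b)*tr(a) - tr(b a)  (eliminate a^-1) = x*y - z
tr(a^-1 b^-1) = tr(a^-1)*tr(b) - tr(a^-1 b)  (eliminate b^-1) = z
apply: tr(b^-2 a^-1) = tr(a^-1 b^-1)*tr(b) - tr(a^-1)  (eliminate b^-1) = y*z - x
apply: tr(b^-2) = tr(b^-1)*tr(b) - tr(1)  (eliminate b^-1) = y^2 - 2
tr(b^-1 a^-2 b^-1) = tr(b^-2 a^-1)*tr(a) - tr(b^-2)  (eliminate a^-1) = x*y*z - x^2 - y^2 + 2
tr(b a b a) = tr(a b)*tr(a b) - tr(1)  (split on a) = z^2 - 2
apply: tr(a^-1 b a b) = tr(b a b)*tr(a) - tr(b a b a)  (eliminate a^-1) = x*y*z - x^2 - z^2 + 2
tr(a b^-1 a^-1 b) = tr(a^-1 b a)*tr(b) - tr(a^-1 b a b)  (eliminate b^-1) = -x*y*z + x^2 + y^2 + z^2 - 2
tr(b^-1 a b^-1 a^-1) = tr(a b^-1 a^-1)*tr(b) - tr(a b^-1 a^-1 b)  (eliminate b^-1) = x*y*z - x^2 - z^2 + 2
apply: tr(b^-1 a b^-1) = tr(b^-1 a)*tr(b) - tr(b^-1 a b)  (eliminate b^-1) = x*y^2 - y*z - x
use: tr(b^-1 a^-2 b^-1 a) = tr(b^-1 a b^-1 a^-1)*tr(a) - tr(b^-1 a b^-1)  (eliminate a^-1) = x^2*y*z - x^3 - x*y^2 - x*z^2 + y*z + 3*x
tr(b^-1 a^-2) = tr(b^-1 a^-1)*tr(a) - tr(b^-1)  (eliminate a^-1) = x*z - y
assemble the triple (tr(r) - 2; tr(r a) - x; tr(r b) - y)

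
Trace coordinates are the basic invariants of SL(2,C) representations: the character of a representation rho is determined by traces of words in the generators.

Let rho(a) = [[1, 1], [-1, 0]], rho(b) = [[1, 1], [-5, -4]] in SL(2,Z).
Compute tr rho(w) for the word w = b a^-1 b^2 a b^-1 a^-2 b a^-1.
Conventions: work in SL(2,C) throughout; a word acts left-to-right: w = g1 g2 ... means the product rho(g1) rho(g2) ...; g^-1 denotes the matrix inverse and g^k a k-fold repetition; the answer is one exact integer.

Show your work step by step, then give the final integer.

-174

rho(b) = [[1, 1], [-5, -4]]
... * rho(a^-1) = [[0, -1], [1, 1]]  ->  [[1, 0], [-4, 1]]
... * rho(b) = [[1, 1], [-5, -4]]  ->  [[1, 1], [-9, -8]]
... * rho(b) = [[1, 1], [-5, -4]]  ->  [[-4, -3], [31, 23]]
... * rho(a) = [[1, 1], [-1, 0]]  ->  [[-1, -4], [8, 31]]
... * rho(b^-1) = [[-4, -1], [5, 1]]  ->  [[-16, -3], [123, 23]]
... * rho(a^-1) = [[0, -1], [1, 1]]  ->  [[-3, 13], [23, -100]]
... * rho(a^-1) = [[0, -1], [1, 1]]  ->  [[13, 16], [-100, -123]]
... * rho(b) = [[1, 1], [-5, -4]]  ->  [[-67, -51], [515, 392]]
... * rho(a^-1) = [[0, -1], [1, 1]]  ->  [[-51, 16], [392, -123]]
tr = -51 + -123 = -174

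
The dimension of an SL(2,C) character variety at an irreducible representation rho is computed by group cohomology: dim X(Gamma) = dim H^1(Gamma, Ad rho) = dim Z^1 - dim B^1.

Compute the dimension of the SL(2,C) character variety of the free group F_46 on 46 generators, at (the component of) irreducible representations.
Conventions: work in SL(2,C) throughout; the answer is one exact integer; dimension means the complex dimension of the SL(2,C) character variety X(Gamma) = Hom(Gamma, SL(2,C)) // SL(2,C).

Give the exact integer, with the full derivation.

The free group F_46: 46 generators, no relators.
A cocycle picks one sl_2 vector per generator freely, giving dim Z^1 = 3*46 = 138.
dim B^1 = 3: the coboundary map is injective because an irreducible image has centralizer 0 in sl_2.
dim X = dim H^1 = dim Z^1 - dim B^1 = 138 - 3 = 135.

135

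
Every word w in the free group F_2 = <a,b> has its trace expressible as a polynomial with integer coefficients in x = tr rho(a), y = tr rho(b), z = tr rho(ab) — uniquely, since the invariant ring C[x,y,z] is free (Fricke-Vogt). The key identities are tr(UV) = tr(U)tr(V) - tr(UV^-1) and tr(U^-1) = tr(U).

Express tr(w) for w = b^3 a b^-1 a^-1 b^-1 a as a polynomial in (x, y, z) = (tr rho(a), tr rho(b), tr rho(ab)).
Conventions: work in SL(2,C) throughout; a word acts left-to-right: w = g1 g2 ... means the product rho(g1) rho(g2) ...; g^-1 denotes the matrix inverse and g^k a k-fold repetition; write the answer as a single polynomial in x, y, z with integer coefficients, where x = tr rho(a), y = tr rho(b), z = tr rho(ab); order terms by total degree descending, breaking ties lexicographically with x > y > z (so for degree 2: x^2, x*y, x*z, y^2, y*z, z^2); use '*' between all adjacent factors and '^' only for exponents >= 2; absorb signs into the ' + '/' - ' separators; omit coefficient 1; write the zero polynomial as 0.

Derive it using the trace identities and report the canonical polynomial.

x*y^3*z^2 - 2*x^2*y^2*z - y^4*z - y^2*z^3 + x^3*y + x*y^3 + x^2*z + 5*y^2*z + z^3 - 4*x*y - 3*z

reduce: trace(a b^2) = trace(b) * trace(a b) - trace(a)   [square of b] = y*z - x
trace(b a b^2) = trace(b) * trace(b a b) - trace(b a)   [square of b] = y^2*z - x*y - z
trace(b^3 a b) = trace(b) * trace(b a b^2) - trace(b a b)   [square of b] = y^3*z - x*y^2 - 2*y*z + x
reduce: trace(a b a b) = trace(a b) * trace(a b) - trace(1)   [split at a repeated a] = z^2 - 2
trace(a b a) = trace(a) * trace(b a) - trace(b)   [square of a] = x*z - y
reduce: trace(a b a b^2) = trace(b) * trace(a b a b) - trace(a b a)   [square of b] = y*z^2 - x*z - y
so trace(a b^3 a b) = trace(b) * trace(a b a b^2) - trace(a b a b)   [square of b] = y^2*z^2 - x*y*z - y^2 - z^2 + 2
reduce: trace(a^2) = trace(a) * trace(a) - trace(1)   [square of a] = x^2 - 2
so trace(a^2 b^2) = trace(b) * trace(a^2 b) - trace(a^2)   [square of b] = x*y*z - x^2 - y^2 + 2
so trace(a b^3 a) = trace(b) * trace(a^2 b^2) - trace(a^2 b)   [square of b] = x*y^2*z - x^2*y - y^3 - x*z + 3*y
trace(b a b^3 a b) = trace(b) * trace(a b^3 a b) - trace(a b^3 a)   [square of b] = y^3*z^2 - 2*x*y^2*z + x^2*y - y*z^2 + x*z - y
trace(a b a b a b) = trace(b a b a) * trace(b a) - trace(a b)   [split at a repeated b] = z^3 - 3*z
trace(a b a b a) = trace(a) * trace(b a b a) - trace(b a b)   [square of a] = x*z^2 - y*z - x
reduce: trace(b a b a b a b) = trace(b) * trace(a b a b a b) - trace(a b a b a)   [square of b] = y*z^3 - x*z^2 - 2*y*z + x
trace(b a b^3 a b a) = trace(b) * trace(b a b a b a b) - trace(b a b a b a)   [square of b] = y^2*z^3 - x*y*z^2 - 2*y^2*z - z^3 + x*y + 3*z
trace(a b^3 a b a^-1 b) = trace(b a b^3 a b) * trace(a) - trace(b a b^3 a b a)   [inverse elimination on a] = x*y^3*z^2 - 2*x^2*y^2*z - y^2*z^3 + x^3*y + x^2*z + 2*y^2*z + z^3 - 2*x*y - 3*z
so trace(a^-1 b^-1 a b^3 a b) = trace(a b^3 a b a^-1) * trace(b) - trace(a b^3 a b a^-1 b)   [inverse elimination on b] = -x*y^3*z^2 + 2*x^2*y^2*z + y^4*z + y^2*z^3 - x^3*y - x*y^3 - x^2*z - 4*y^2*z - z^3 + 3*x*y + 3*z
so trace(b^3 a b^-1 a^-1 b^-1 a) = trace(a^-1 b^-1 a b^3 a) * trace(b) - trace(a^-1 b^-1 a b^3 a b)   [inverse elimination on b] = x*y^3*z^2 - 2*x^2*y^2*z - y^4*z - y^2*z^3 + x^3*y + x*y^3 + x^2*z + 5*y^2*z + z^3 - 4*x*y - 3*z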